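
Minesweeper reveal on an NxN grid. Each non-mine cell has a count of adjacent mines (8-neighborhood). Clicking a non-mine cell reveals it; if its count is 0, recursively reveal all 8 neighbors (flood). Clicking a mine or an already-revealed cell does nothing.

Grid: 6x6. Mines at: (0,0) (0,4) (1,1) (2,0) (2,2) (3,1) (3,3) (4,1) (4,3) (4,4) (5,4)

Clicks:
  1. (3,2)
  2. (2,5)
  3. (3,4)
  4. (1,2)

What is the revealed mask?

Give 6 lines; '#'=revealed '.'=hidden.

Click 1 (3,2) count=5: revealed 1 new [(3,2)] -> total=1
Click 2 (2,5) count=0: revealed 6 new [(1,4) (1,5) (2,4) (2,5) (3,4) (3,5)] -> total=7
Click 3 (3,4) count=3: revealed 0 new [(none)] -> total=7
Click 4 (1,2) count=2: revealed 1 new [(1,2)] -> total=8

Answer: ......
..#.##
....##
..#.##
......
......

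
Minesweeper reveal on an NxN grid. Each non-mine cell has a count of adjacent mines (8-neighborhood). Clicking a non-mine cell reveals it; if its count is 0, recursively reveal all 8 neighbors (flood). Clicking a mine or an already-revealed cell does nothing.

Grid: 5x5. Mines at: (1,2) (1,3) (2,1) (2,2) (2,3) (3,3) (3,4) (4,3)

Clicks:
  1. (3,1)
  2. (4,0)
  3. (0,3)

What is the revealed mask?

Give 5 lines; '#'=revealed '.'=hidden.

Click 1 (3,1) count=2: revealed 1 new [(3,1)] -> total=1
Click 2 (4,0) count=0: revealed 5 new [(3,0) (3,2) (4,0) (4,1) (4,2)] -> total=6
Click 3 (0,3) count=2: revealed 1 new [(0,3)] -> total=7

Answer: ...#.
.....
.....
###..
###..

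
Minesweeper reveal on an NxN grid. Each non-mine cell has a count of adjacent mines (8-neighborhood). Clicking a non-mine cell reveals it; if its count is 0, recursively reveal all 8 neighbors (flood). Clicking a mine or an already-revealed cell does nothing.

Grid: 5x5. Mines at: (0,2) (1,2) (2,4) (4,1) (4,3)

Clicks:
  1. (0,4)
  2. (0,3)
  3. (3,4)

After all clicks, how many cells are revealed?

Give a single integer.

Answer: 5

Derivation:
Click 1 (0,4) count=0: revealed 4 new [(0,3) (0,4) (1,3) (1,4)] -> total=4
Click 2 (0,3) count=2: revealed 0 new [(none)] -> total=4
Click 3 (3,4) count=2: revealed 1 new [(3,4)] -> total=5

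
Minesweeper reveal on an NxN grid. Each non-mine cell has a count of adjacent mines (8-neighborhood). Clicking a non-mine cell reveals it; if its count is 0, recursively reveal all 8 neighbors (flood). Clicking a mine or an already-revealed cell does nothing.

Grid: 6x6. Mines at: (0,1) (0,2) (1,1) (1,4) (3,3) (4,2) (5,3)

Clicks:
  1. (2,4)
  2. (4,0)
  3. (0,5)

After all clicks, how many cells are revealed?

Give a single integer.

Click 1 (2,4) count=2: revealed 1 new [(2,4)] -> total=1
Click 2 (4,0) count=0: revealed 8 new [(2,0) (2,1) (3,0) (3,1) (4,0) (4,1) (5,0) (5,1)] -> total=9
Click 3 (0,5) count=1: revealed 1 new [(0,5)] -> total=10

Answer: 10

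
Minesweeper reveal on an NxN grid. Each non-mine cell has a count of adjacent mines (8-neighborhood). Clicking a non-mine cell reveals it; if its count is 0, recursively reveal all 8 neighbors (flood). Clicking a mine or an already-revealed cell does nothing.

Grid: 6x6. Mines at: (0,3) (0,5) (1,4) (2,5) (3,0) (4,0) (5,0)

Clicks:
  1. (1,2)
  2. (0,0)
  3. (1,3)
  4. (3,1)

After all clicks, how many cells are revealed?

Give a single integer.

Click 1 (1,2) count=1: revealed 1 new [(1,2)] -> total=1
Click 2 (0,0) count=0: revealed 26 new [(0,0) (0,1) (0,2) (1,0) (1,1) (1,3) (2,0) (2,1) (2,2) (2,3) (2,4) (3,1) (3,2) (3,3) (3,4) (3,5) (4,1) (4,2) (4,3) (4,4) (4,5) (5,1) (5,2) (5,3) (5,4) (5,5)] -> total=27
Click 3 (1,3) count=2: revealed 0 new [(none)] -> total=27
Click 4 (3,1) count=2: revealed 0 new [(none)] -> total=27

Answer: 27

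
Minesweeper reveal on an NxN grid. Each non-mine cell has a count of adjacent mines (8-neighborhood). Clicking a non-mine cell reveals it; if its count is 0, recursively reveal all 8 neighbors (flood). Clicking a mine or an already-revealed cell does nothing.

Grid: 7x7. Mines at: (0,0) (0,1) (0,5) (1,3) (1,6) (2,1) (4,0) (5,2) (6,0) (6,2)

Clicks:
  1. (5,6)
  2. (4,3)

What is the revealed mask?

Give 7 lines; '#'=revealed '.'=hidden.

Click 1 (5,6) count=0: revealed 23 new [(2,2) (2,3) (2,4) (2,5) (2,6) (3,2) (3,3) (3,4) (3,5) (3,6) (4,2) (4,3) (4,4) (4,5) (4,6) (5,3) (5,4) (5,5) (5,6) (6,3) (6,4) (6,5) (6,6)] -> total=23
Click 2 (4,3) count=1: revealed 0 new [(none)] -> total=23

Answer: .......
.......
..#####
..#####
..#####
...####
...####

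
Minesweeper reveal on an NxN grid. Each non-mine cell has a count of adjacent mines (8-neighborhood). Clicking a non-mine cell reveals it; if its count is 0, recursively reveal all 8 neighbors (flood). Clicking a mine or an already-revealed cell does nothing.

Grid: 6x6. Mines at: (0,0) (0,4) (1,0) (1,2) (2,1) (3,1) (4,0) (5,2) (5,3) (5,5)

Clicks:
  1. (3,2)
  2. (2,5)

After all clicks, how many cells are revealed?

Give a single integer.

Click 1 (3,2) count=2: revealed 1 new [(3,2)] -> total=1
Click 2 (2,5) count=0: revealed 14 new [(1,3) (1,4) (1,5) (2,2) (2,3) (2,4) (2,5) (3,3) (3,4) (3,5) (4,2) (4,3) (4,4) (4,5)] -> total=15

Answer: 15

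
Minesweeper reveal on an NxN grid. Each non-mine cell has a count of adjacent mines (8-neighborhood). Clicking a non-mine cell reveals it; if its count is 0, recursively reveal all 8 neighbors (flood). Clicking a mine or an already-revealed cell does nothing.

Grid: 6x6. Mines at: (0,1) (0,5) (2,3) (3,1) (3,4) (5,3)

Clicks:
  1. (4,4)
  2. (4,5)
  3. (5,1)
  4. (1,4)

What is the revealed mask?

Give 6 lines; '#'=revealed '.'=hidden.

Click 1 (4,4) count=2: revealed 1 new [(4,4)] -> total=1
Click 2 (4,5) count=1: revealed 1 new [(4,5)] -> total=2
Click 3 (5,1) count=0: revealed 6 new [(4,0) (4,1) (4,2) (5,0) (5,1) (5,2)] -> total=8
Click 4 (1,4) count=2: revealed 1 new [(1,4)] -> total=9

Answer: ......
....#.
......
......
###.##
###...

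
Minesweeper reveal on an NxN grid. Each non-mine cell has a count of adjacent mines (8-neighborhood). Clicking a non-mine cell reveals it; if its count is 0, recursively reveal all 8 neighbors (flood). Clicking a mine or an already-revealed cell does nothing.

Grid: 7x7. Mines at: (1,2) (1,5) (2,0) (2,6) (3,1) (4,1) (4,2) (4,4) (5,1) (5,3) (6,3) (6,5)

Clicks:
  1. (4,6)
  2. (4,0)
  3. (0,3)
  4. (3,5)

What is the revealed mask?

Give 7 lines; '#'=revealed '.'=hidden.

Click 1 (4,6) count=0: revealed 6 new [(3,5) (3,6) (4,5) (4,6) (5,5) (5,6)] -> total=6
Click 2 (4,0) count=3: revealed 1 new [(4,0)] -> total=7
Click 3 (0,3) count=1: revealed 1 new [(0,3)] -> total=8
Click 4 (3,5) count=2: revealed 0 new [(none)] -> total=8

Answer: ...#...
.......
.......
.....##
#....##
.....##
.......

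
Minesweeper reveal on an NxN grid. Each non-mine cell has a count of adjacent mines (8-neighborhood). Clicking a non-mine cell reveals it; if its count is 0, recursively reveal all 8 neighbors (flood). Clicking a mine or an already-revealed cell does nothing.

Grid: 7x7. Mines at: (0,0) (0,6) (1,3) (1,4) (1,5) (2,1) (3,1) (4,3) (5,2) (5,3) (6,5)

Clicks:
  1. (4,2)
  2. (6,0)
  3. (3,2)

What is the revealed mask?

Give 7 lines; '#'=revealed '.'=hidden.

Answer: .......
.......
.......
..#....
###....
##.....
##.....

Derivation:
Click 1 (4,2) count=4: revealed 1 new [(4,2)] -> total=1
Click 2 (6,0) count=0: revealed 6 new [(4,0) (4,1) (5,0) (5,1) (6,0) (6,1)] -> total=7
Click 3 (3,2) count=3: revealed 1 new [(3,2)] -> total=8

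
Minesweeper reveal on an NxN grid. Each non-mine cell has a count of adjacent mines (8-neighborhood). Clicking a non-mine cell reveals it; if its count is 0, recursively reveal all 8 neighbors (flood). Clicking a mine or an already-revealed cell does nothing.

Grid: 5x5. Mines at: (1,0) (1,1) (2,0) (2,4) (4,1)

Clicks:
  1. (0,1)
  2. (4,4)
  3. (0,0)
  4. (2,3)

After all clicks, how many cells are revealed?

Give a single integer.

Click 1 (0,1) count=2: revealed 1 new [(0,1)] -> total=1
Click 2 (4,4) count=0: revealed 6 new [(3,2) (3,3) (3,4) (4,2) (4,3) (4,4)] -> total=7
Click 3 (0,0) count=2: revealed 1 new [(0,0)] -> total=8
Click 4 (2,3) count=1: revealed 1 new [(2,3)] -> total=9

Answer: 9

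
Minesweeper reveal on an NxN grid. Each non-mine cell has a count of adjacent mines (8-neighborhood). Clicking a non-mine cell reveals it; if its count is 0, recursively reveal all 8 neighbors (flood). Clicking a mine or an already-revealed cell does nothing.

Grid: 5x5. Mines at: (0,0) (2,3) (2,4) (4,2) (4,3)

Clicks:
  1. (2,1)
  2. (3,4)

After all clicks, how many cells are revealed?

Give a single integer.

Answer: 12

Derivation:
Click 1 (2,1) count=0: revealed 11 new [(1,0) (1,1) (1,2) (2,0) (2,1) (2,2) (3,0) (3,1) (3,2) (4,0) (4,1)] -> total=11
Click 2 (3,4) count=3: revealed 1 new [(3,4)] -> total=12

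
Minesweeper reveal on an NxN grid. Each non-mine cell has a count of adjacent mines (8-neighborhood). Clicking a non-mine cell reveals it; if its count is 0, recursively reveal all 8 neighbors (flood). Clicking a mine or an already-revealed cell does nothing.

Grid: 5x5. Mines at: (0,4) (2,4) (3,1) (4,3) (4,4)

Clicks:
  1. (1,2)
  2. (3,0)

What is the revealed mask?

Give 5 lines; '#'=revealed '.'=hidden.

Answer: ####.
####.
####.
#....
.....

Derivation:
Click 1 (1,2) count=0: revealed 12 new [(0,0) (0,1) (0,2) (0,3) (1,0) (1,1) (1,2) (1,3) (2,0) (2,1) (2,2) (2,3)] -> total=12
Click 2 (3,0) count=1: revealed 1 new [(3,0)] -> total=13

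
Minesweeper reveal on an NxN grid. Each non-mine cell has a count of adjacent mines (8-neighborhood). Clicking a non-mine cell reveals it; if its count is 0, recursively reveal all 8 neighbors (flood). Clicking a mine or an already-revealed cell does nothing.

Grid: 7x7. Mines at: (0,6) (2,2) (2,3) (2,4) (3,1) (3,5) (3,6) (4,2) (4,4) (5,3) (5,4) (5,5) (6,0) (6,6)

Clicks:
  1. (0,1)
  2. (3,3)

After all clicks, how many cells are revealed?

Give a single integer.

Answer: 15

Derivation:
Click 1 (0,1) count=0: revealed 14 new [(0,0) (0,1) (0,2) (0,3) (0,4) (0,5) (1,0) (1,1) (1,2) (1,3) (1,4) (1,5) (2,0) (2,1)] -> total=14
Click 2 (3,3) count=5: revealed 1 new [(3,3)] -> total=15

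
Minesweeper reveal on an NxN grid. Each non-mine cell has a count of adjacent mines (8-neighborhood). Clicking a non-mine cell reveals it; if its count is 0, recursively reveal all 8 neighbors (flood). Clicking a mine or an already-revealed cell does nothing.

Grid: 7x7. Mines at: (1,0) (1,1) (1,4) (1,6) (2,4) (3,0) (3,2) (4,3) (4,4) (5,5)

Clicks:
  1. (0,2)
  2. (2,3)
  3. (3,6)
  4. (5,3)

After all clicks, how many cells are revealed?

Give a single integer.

Click 1 (0,2) count=1: revealed 1 new [(0,2)] -> total=1
Click 2 (2,3) count=3: revealed 1 new [(2,3)] -> total=2
Click 3 (3,6) count=0: revealed 6 new [(2,5) (2,6) (3,5) (3,6) (4,5) (4,6)] -> total=8
Click 4 (5,3) count=2: revealed 1 new [(5,3)] -> total=9

Answer: 9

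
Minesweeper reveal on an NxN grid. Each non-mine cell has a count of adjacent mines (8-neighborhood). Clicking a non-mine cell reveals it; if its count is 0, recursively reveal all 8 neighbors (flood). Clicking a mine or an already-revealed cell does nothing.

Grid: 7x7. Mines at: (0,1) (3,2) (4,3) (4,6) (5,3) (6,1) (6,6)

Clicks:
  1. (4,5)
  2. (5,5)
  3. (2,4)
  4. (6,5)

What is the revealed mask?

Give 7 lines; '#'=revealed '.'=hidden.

Answer: ..#####
..#####
..#####
...####
.....#.
.....#.
.....#.

Derivation:
Click 1 (4,5) count=1: revealed 1 new [(4,5)] -> total=1
Click 2 (5,5) count=2: revealed 1 new [(5,5)] -> total=2
Click 3 (2,4) count=0: revealed 19 new [(0,2) (0,3) (0,4) (0,5) (0,6) (1,2) (1,3) (1,4) (1,5) (1,6) (2,2) (2,3) (2,4) (2,5) (2,6) (3,3) (3,4) (3,5) (3,6)] -> total=21
Click 4 (6,5) count=1: revealed 1 new [(6,5)] -> total=22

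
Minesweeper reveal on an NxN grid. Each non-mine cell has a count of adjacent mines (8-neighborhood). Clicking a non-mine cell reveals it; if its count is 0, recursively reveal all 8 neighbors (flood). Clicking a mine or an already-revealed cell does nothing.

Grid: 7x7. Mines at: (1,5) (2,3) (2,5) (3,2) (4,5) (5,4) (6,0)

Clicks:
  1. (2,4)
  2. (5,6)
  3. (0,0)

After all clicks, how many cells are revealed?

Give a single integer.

Click 1 (2,4) count=3: revealed 1 new [(2,4)] -> total=1
Click 2 (5,6) count=1: revealed 1 new [(5,6)] -> total=2
Click 3 (0,0) count=0: revealed 19 new [(0,0) (0,1) (0,2) (0,3) (0,4) (1,0) (1,1) (1,2) (1,3) (1,4) (2,0) (2,1) (2,2) (3,0) (3,1) (4,0) (4,1) (5,0) (5,1)] -> total=21

Answer: 21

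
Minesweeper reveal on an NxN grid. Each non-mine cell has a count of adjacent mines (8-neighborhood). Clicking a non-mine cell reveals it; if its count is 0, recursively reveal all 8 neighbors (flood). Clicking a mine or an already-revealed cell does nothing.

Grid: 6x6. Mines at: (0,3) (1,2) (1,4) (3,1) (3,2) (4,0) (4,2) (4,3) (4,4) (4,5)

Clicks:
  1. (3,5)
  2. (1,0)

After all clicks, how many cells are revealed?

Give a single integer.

Click 1 (3,5) count=2: revealed 1 new [(3,5)] -> total=1
Click 2 (1,0) count=0: revealed 6 new [(0,0) (0,1) (1,0) (1,1) (2,0) (2,1)] -> total=7

Answer: 7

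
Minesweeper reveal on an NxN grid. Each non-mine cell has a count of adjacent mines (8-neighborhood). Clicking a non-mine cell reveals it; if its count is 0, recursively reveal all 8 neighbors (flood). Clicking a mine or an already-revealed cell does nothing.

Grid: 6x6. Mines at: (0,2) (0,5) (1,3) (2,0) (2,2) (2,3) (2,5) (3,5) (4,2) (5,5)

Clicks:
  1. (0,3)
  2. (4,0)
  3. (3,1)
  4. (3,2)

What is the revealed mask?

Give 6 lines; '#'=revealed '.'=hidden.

Answer: ...#..
......
......
###...
##....
##....

Derivation:
Click 1 (0,3) count=2: revealed 1 new [(0,3)] -> total=1
Click 2 (4,0) count=0: revealed 6 new [(3,0) (3,1) (4,0) (4,1) (5,0) (5,1)] -> total=7
Click 3 (3,1) count=3: revealed 0 new [(none)] -> total=7
Click 4 (3,2) count=3: revealed 1 new [(3,2)] -> total=8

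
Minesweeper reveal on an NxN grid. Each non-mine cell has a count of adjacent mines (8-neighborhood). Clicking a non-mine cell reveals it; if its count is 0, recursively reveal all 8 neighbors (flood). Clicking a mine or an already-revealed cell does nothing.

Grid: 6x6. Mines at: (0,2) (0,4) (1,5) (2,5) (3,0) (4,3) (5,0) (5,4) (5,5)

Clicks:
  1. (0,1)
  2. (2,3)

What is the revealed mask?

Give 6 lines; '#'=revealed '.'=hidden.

Click 1 (0,1) count=1: revealed 1 new [(0,1)] -> total=1
Click 2 (2,3) count=0: revealed 12 new [(1,1) (1,2) (1,3) (1,4) (2,1) (2,2) (2,3) (2,4) (3,1) (3,2) (3,3) (3,4)] -> total=13

Answer: .#....
.####.
.####.
.####.
......
......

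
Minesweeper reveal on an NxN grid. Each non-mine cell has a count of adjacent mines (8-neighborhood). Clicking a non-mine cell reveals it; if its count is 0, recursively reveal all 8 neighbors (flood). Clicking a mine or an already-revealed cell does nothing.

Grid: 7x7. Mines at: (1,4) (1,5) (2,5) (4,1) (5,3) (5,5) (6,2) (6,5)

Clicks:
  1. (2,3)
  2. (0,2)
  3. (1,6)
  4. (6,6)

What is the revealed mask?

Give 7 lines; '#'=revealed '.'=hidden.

Answer: ####...
####..#
#####..
#####..
..###..
.......
......#

Derivation:
Click 1 (2,3) count=1: revealed 1 new [(2,3)] -> total=1
Click 2 (0,2) count=0: revealed 20 new [(0,0) (0,1) (0,2) (0,3) (1,0) (1,1) (1,2) (1,3) (2,0) (2,1) (2,2) (2,4) (3,0) (3,1) (3,2) (3,3) (3,4) (4,2) (4,3) (4,4)] -> total=21
Click 3 (1,6) count=2: revealed 1 new [(1,6)] -> total=22
Click 4 (6,6) count=2: revealed 1 new [(6,6)] -> total=23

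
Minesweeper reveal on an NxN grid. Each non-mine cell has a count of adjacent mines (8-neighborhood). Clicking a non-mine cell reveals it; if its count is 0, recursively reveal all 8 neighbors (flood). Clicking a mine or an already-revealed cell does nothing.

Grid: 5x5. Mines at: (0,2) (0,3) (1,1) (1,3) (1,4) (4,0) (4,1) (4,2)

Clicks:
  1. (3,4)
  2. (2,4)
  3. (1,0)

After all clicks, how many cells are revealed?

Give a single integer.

Click 1 (3,4) count=0: revealed 6 new [(2,3) (2,4) (3,3) (3,4) (4,3) (4,4)] -> total=6
Click 2 (2,4) count=2: revealed 0 new [(none)] -> total=6
Click 3 (1,0) count=1: revealed 1 new [(1,0)] -> total=7

Answer: 7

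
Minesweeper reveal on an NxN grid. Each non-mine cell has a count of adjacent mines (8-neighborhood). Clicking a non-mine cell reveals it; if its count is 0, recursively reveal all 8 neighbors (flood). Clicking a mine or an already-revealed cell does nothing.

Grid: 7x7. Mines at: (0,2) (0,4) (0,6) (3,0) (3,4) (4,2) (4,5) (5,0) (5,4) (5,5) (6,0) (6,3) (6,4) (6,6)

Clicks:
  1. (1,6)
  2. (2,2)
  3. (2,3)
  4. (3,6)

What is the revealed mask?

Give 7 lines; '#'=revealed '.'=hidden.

Answer: .......
.###..#
.###...
.###..#
.......
.......
.......

Derivation:
Click 1 (1,6) count=1: revealed 1 new [(1,6)] -> total=1
Click 2 (2,2) count=0: revealed 9 new [(1,1) (1,2) (1,3) (2,1) (2,2) (2,3) (3,1) (3,2) (3,3)] -> total=10
Click 3 (2,3) count=1: revealed 0 new [(none)] -> total=10
Click 4 (3,6) count=1: revealed 1 new [(3,6)] -> total=11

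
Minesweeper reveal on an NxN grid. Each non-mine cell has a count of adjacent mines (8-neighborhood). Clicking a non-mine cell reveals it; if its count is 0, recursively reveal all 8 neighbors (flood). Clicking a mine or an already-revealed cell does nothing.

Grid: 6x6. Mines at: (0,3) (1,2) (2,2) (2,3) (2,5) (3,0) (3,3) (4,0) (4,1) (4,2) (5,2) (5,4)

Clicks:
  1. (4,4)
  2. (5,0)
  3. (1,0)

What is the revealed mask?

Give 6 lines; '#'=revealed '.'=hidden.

Click 1 (4,4) count=2: revealed 1 new [(4,4)] -> total=1
Click 2 (5,0) count=2: revealed 1 new [(5,0)] -> total=2
Click 3 (1,0) count=0: revealed 6 new [(0,0) (0,1) (1,0) (1,1) (2,0) (2,1)] -> total=8

Answer: ##....
##....
##....
......
....#.
#.....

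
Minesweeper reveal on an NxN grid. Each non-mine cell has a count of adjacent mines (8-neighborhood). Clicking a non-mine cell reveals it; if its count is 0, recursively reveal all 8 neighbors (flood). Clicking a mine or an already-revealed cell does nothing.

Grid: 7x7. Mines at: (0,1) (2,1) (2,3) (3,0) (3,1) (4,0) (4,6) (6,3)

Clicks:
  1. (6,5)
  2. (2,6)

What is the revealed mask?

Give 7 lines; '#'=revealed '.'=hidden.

Click 1 (6,5) count=0: revealed 6 new [(5,4) (5,5) (5,6) (6,4) (6,5) (6,6)] -> total=6
Click 2 (2,6) count=0: revealed 16 new [(0,2) (0,3) (0,4) (0,5) (0,6) (1,2) (1,3) (1,4) (1,5) (1,6) (2,4) (2,5) (2,6) (3,4) (3,5) (3,6)] -> total=22

Answer: ..#####
..#####
....###
....###
.......
....###
....###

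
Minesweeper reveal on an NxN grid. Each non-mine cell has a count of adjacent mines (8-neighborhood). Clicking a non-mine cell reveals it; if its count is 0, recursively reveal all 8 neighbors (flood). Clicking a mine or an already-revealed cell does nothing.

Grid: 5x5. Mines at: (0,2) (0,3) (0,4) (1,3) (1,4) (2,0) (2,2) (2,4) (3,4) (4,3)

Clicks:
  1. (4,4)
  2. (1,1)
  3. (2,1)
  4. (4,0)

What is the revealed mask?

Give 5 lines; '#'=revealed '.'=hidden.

Answer: .....
.#...
.#...
###..
###.#

Derivation:
Click 1 (4,4) count=2: revealed 1 new [(4,4)] -> total=1
Click 2 (1,1) count=3: revealed 1 new [(1,1)] -> total=2
Click 3 (2,1) count=2: revealed 1 new [(2,1)] -> total=3
Click 4 (4,0) count=0: revealed 6 new [(3,0) (3,1) (3,2) (4,0) (4,1) (4,2)] -> total=9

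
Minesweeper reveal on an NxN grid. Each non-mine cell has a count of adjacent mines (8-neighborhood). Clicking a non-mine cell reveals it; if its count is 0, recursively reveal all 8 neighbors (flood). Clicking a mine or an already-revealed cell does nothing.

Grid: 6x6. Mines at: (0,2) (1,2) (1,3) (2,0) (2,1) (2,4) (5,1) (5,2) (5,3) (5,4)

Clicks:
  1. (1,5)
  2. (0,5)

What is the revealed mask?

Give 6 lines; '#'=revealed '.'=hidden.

Answer: ....##
....##
......
......
......
......

Derivation:
Click 1 (1,5) count=1: revealed 1 new [(1,5)] -> total=1
Click 2 (0,5) count=0: revealed 3 new [(0,4) (0,5) (1,4)] -> total=4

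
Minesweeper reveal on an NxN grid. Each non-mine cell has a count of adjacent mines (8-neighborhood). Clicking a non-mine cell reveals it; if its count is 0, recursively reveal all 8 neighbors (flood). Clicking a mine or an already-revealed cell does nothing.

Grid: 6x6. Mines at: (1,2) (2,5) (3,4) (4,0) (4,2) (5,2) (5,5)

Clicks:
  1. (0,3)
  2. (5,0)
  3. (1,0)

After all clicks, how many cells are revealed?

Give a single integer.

Answer: 10

Derivation:
Click 1 (0,3) count=1: revealed 1 new [(0,3)] -> total=1
Click 2 (5,0) count=1: revealed 1 new [(5,0)] -> total=2
Click 3 (1,0) count=0: revealed 8 new [(0,0) (0,1) (1,0) (1,1) (2,0) (2,1) (3,0) (3,1)] -> total=10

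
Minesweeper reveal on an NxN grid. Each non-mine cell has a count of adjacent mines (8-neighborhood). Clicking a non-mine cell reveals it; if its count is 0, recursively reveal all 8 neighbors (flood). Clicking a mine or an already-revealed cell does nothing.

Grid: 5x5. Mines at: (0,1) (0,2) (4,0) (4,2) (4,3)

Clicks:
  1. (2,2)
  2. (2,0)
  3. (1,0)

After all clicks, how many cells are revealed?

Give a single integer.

Click 1 (2,2) count=0: revealed 17 new [(0,3) (0,4) (1,0) (1,1) (1,2) (1,3) (1,4) (2,0) (2,1) (2,2) (2,3) (2,4) (3,0) (3,1) (3,2) (3,3) (3,4)] -> total=17
Click 2 (2,0) count=0: revealed 0 new [(none)] -> total=17
Click 3 (1,0) count=1: revealed 0 new [(none)] -> total=17

Answer: 17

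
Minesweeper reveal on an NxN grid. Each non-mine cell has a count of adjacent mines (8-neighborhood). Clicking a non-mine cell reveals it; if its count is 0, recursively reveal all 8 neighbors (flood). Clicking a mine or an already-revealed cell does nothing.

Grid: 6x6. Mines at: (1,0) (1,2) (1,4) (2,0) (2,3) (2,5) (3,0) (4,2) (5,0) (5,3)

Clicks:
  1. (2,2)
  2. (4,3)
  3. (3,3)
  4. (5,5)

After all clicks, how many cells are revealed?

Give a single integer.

Answer: 9

Derivation:
Click 1 (2,2) count=2: revealed 1 new [(2,2)] -> total=1
Click 2 (4,3) count=2: revealed 1 new [(4,3)] -> total=2
Click 3 (3,3) count=2: revealed 1 new [(3,3)] -> total=3
Click 4 (5,5) count=0: revealed 6 new [(3,4) (3,5) (4,4) (4,5) (5,4) (5,5)] -> total=9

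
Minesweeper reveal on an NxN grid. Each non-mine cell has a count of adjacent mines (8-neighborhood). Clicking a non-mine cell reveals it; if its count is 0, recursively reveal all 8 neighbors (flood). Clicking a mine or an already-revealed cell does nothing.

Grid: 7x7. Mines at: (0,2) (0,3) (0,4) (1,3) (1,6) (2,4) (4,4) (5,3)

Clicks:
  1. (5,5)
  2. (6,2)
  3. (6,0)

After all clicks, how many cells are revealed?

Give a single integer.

Click 1 (5,5) count=1: revealed 1 new [(5,5)] -> total=1
Click 2 (6,2) count=1: revealed 1 new [(6,2)] -> total=2
Click 3 (6,0) count=0: revealed 22 new [(0,0) (0,1) (1,0) (1,1) (1,2) (2,0) (2,1) (2,2) (2,3) (3,0) (3,1) (3,2) (3,3) (4,0) (4,1) (4,2) (4,3) (5,0) (5,1) (5,2) (6,0) (6,1)] -> total=24

Answer: 24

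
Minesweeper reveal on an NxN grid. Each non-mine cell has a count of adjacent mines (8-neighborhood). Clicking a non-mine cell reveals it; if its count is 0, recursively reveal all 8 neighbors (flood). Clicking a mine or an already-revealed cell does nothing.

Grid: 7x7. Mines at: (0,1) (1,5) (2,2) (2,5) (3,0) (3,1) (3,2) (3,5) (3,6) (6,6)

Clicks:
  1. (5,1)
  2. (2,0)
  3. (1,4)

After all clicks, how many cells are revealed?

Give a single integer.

Answer: 20

Derivation:
Click 1 (5,1) count=0: revealed 18 new [(4,0) (4,1) (4,2) (4,3) (4,4) (4,5) (5,0) (5,1) (5,2) (5,3) (5,4) (5,5) (6,0) (6,1) (6,2) (6,3) (6,4) (6,5)] -> total=18
Click 2 (2,0) count=2: revealed 1 new [(2,0)] -> total=19
Click 3 (1,4) count=2: revealed 1 new [(1,4)] -> total=20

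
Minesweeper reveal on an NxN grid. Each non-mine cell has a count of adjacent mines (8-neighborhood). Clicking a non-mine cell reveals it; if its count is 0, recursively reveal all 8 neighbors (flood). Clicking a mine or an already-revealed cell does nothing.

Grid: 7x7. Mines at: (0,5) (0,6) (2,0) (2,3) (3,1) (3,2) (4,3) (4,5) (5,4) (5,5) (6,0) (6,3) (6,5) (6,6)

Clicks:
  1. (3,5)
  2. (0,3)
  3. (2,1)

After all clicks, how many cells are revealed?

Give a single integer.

Click 1 (3,5) count=1: revealed 1 new [(3,5)] -> total=1
Click 2 (0,3) count=0: revealed 10 new [(0,0) (0,1) (0,2) (0,3) (0,4) (1,0) (1,1) (1,2) (1,3) (1,4)] -> total=11
Click 3 (2,1) count=3: revealed 1 new [(2,1)] -> total=12

Answer: 12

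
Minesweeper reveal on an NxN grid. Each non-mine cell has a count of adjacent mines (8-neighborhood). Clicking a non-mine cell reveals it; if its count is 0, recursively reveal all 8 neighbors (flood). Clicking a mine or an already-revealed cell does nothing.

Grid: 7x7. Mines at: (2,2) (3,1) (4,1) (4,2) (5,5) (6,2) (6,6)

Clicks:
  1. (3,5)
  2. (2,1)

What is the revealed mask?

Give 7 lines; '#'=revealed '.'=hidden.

Answer: #######
#######
##.####
...####
...####
.......
.......

Derivation:
Click 1 (3,5) count=0: revealed 28 new [(0,0) (0,1) (0,2) (0,3) (0,4) (0,5) (0,6) (1,0) (1,1) (1,2) (1,3) (1,4) (1,5) (1,6) (2,0) (2,1) (2,3) (2,4) (2,5) (2,6) (3,3) (3,4) (3,5) (3,6) (4,3) (4,4) (4,5) (4,6)] -> total=28
Click 2 (2,1) count=2: revealed 0 new [(none)] -> total=28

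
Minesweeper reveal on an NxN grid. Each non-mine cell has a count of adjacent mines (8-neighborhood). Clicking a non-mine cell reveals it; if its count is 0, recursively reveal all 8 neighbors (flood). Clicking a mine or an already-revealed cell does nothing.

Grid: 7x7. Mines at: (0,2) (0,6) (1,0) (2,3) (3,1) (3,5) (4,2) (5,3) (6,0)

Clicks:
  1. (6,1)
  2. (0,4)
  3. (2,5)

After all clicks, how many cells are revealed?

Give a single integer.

Answer: 8

Derivation:
Click 1 (6,1) count=1: revealed 1 new [(6,1)] -> total=1
Click 2 (0,4) count=0: revealed 6 new [(0,3) (0,4) (0,5) (1,3) (1,4) (1,5)] -> total=7
Click 3 (2,5) count=1: revealed 1 new [(2,5)] -> total=8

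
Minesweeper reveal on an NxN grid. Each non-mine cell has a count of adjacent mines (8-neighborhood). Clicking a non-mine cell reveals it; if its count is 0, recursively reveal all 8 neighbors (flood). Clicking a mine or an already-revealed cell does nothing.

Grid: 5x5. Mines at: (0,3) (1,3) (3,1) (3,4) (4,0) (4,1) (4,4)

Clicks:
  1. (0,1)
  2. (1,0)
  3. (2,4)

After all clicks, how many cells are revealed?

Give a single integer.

Click 1 (0,1) count=0: revealed 9 new [(0,0) (0,1) (0,2) (1,0) (1,1) (1,2) (2,0) (2,1) (2,2)] -> total=9
Click 2 (1,0) count=0: revealed 0 new [(none)] -> total=9
Click 3 (2,4) count=2: revealed 1 new [(2,4)] -> total=10

Answer: 10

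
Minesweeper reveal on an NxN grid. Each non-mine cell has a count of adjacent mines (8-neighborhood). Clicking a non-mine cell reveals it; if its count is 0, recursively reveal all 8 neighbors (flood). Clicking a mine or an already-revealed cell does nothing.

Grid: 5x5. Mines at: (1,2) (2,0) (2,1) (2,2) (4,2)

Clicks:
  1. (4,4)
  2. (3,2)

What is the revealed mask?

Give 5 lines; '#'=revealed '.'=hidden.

Answer: ...##
...##
...##
..###
...##

Derivation:
Click 1 (4,4) count=0: revealed 10 new [(0,3) (0,4) (1,3) (1,4) (2,3) (2,4) (3,3) (3,4) (4,3) (4,4)] -> total=10
Click 2 (3,2) count=3: revealed 1 new [(3,2)] -> total=11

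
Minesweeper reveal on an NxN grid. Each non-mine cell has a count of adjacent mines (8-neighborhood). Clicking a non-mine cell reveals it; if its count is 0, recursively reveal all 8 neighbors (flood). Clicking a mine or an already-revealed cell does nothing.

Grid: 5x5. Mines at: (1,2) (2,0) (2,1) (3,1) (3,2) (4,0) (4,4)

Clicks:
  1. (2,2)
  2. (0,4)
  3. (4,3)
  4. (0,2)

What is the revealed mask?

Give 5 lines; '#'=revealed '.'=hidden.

Click 1 (2,2) count=4: revealed 1 new [(2,2)] -> total=1
Click 2 (0,4) count=0: revealed 8 new [(0,3) (0,4) (1,3) (1,4) (2,3) (2,4) (3,3) (3,4)] -> total=9
Click 3 (4,3) count=2: revealed 1 new [(4,3)] -> total=10
Click 4 (0,2) count=1: revealed 1 new [(0,2)] -> total=11

Answer: ..###
...##
..###
...##
...#.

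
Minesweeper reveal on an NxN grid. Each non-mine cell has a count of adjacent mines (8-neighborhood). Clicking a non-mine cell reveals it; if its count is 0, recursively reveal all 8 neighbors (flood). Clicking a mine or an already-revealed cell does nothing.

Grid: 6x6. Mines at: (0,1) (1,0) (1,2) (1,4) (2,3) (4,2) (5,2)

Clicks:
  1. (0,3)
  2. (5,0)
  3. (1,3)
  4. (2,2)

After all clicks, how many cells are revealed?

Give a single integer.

Answer: 11

Derivation:
Click 1 (0,3) count=2: revealed 1 new [(0,3)] -> total=1
Click 2 (5,0) count=0: revealed 8 new [(2,0) (2,1) (3,0) (3,1) (4,0) (4,1) (5,0) (5,1)] -> total=9
Click 3 (1,3) count=3: revealed 1 new [(1,3)] -> total=10
Click 4 (2,2) count=2: revealed 1 new [(2,2)] -> total=11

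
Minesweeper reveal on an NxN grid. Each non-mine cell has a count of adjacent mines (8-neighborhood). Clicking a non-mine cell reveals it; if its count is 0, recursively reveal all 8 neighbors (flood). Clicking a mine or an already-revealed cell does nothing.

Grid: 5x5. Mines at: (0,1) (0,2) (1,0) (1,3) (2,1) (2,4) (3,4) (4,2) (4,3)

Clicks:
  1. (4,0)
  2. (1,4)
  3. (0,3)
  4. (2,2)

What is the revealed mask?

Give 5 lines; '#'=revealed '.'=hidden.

Answer: ...#.
....#
..#..
##...
##...

Derivation:
Click 1 (4,0) count=0: revealed 4 new [(3,0) (3,1) (4,0) (4,1)] -> total=4
Click 2 (1,4) count=2: revealed 1 new [(1,4)] -> total=5
Click 3 (0,3) count=2: revealed 1 new [(0,3)] -> total=6
Click 4 (2,2) count=2: revealed 1 new [(2,2)] -> total=7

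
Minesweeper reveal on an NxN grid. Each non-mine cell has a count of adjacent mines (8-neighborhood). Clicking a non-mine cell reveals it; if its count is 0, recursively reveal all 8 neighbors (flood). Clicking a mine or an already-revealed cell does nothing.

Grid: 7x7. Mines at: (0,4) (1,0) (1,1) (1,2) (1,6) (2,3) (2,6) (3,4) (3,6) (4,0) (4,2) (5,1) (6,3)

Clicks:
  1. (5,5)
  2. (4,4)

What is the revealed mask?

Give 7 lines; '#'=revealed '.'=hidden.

Answer: .......
.......
.......
.......
....###
....###
....###

Derivation:
Click 1 (5,5) count=0: revealed 9 new [(4,4) (4,5) (4,6) (5,4) (5,5) (5,6) (6,4) (6,5) (6,6)] -> total=9
Click 2 (4,4) count=1: revealed 0 new [(none)] -> total=9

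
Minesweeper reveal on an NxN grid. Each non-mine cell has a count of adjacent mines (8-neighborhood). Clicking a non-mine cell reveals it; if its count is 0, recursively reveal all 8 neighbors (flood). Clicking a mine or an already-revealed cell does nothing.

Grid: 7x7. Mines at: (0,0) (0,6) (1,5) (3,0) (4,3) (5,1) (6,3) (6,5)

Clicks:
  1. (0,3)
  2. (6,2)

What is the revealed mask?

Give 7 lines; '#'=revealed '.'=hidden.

Click 1 (0,3) count=0: revealed 16 new [(0,1) (0,2) (0,3) (0,4) (1,1) (1,2) (1,3) (1,4) (2,1) (2,2) (2,3) (2,4) (3,1) (3,2) (3,3) (3,4)] -> total=16
Click 2 (6,2) count=2: revealed 1 new [(6,2)] -> total=17

Answer: .####..
.####..
.####..
.####..
.......
.......
..#....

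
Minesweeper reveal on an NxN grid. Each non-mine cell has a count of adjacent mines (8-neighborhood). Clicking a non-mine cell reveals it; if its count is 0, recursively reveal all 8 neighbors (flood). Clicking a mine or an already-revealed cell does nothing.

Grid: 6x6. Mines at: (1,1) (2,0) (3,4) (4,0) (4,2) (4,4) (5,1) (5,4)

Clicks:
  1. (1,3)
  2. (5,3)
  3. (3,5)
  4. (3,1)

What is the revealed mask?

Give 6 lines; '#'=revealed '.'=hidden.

Click 1 (1,3) count=0: revealed 12 new [(0,2) (0,3) (0,4) (0,5) (1,2) (1,3) (1,4) (1,5) (2,2) (2,3) (2,4) (2,5)] -> total=12
Click 2 (5,3) count=3: revealed 1 new [(5,3)] -> total=13
Click 3 (3,5) count=2: revealed 1 new [(3,5)] -> total=14
Click 4 (3,1) count=3: revealed 1 new [(3,1)] -> total=15

Answer: ..####
..####
..####
.#...#
......
...#..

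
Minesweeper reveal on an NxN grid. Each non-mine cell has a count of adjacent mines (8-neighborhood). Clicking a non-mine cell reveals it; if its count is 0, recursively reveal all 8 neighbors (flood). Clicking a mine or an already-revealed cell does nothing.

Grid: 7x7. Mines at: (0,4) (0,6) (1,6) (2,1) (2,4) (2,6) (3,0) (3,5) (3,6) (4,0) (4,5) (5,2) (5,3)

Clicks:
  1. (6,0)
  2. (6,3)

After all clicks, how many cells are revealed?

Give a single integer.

Click 1 (6,0) count=0: revealed 4 new [(5,0) (5,1) (6,0) (6,1)] -> total=4
Click 2 (6,3) count=2: revealed 1 new [(6,3)] -> total=5

Answer: 5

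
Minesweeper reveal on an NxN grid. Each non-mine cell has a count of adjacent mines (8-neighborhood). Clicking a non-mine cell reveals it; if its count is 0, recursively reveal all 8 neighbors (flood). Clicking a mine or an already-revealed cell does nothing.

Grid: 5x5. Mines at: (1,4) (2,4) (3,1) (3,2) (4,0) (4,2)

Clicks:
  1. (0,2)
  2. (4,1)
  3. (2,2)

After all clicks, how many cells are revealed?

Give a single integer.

Answer: 13

Derivation:
Click 1 (0,2) count=0: revealed 12 new [(0,0) (0,1) (0,2) (0,3) (1,0) (1,1) (1,2) (1,3) (2,0) (2,1) (2,2) (2,3)] -> total=12
Click 2 (4,1) count=4: revealed 1 new [(4,1)] -> total=13
Click 3 (2,2) count=2: revealed 0 new [(none)] -> total=13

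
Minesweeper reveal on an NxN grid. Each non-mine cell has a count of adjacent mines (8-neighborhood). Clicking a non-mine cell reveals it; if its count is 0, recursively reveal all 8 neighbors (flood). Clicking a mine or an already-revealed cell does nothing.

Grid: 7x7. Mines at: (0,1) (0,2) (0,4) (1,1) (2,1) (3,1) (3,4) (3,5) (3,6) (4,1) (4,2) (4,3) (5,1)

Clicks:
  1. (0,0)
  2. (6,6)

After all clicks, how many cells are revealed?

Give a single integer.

Answer: 14

Derivation:
Click 1 (0,0) count=2: revealed 1 new [(0,0)] -> total=1
Click 2 (6,6) count=0: revealed 13 new [(4,4) (4,5) (4,6) (5,2) (5,3) (5,4) (5,5) (5,6) (6,2) (6,3) (6,4) (6,5) (6,6)] -> total=14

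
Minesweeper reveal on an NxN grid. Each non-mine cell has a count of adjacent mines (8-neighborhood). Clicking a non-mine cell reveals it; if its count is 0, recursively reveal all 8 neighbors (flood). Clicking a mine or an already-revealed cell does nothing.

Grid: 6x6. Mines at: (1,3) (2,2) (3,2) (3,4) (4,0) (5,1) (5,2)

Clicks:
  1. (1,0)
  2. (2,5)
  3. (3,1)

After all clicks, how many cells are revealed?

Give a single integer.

Click 1 (1,0) count=0: revealed 10 new [(0,0) (0,1) (0,2) (1,0) (1,1) (1,2) (2,0) (2,1) (3,0) (3,1)] -> total=10
Click 2 (2,5) count=1: revealed 1 new [(2,5)] -> total=11
Click 3 (3,1) count=3: revealed 0 new [(none)] -> total=11

Answer: 11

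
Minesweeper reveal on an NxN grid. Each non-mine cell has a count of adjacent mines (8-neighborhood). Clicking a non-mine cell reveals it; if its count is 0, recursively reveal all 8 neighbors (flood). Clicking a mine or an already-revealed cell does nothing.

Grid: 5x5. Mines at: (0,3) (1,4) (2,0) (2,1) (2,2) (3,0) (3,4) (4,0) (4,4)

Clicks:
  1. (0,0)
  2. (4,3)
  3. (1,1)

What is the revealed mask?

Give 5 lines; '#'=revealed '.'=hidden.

Answer: ###..
###..
.....
.....
...#.

Derivation:
Click 1 (0,0) count=0: revealed 6 new [(0,0) (0,1) (0,2) (1,0) (1,1) (1,2)] -> total=6
Click 2 (4,3) count=2: revealed 1 new [(4,3)] -> total=7
Click 3 (1,1) count=3: revealed 0 new [(none)] -> total=7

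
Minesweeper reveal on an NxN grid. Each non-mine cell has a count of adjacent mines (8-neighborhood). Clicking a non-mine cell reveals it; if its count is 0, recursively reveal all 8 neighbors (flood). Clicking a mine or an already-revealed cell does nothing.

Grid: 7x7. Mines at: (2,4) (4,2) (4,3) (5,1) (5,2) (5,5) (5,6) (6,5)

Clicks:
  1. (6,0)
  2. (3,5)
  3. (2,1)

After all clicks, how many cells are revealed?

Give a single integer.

Answer: 31

Derivation:
Click 1 (6,0) count=1: revealed 1 new [(6,0)] -> total=1
Click 2 (3,5) count=1: revealed 1 new [(3,5)] -> total=2
Click 3 (2,1) count=0: revealed 29 new [(0,0) (0,1) (0,2) (0,3) (0,4) (0,5) (0,6) (1,0) (1,1) (1,2) (1,3) (1,4) (1,5) (1,6) (2,0) (2,1) (2,2) (2,3) (2,5) (2,6) (3,0) (3,1) (3,2) (3,3) (3,6) (4,0) (4,1) (4,5) (4,6)] -> total=31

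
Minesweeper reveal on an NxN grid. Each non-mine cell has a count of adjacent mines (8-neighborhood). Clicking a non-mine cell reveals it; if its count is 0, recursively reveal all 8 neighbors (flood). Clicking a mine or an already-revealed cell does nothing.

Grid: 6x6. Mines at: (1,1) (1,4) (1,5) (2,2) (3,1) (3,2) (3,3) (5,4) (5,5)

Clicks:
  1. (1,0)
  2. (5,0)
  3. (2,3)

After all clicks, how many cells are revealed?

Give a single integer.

Answer: 10

Derivation:
Click 1 (1,0) count=1: revealed 1 new [(1,0)] -> total=1
Click 2 (5,0) count=0: revealed 8 new [(4,0) (4,1) (4,2) (4,3) (5,0) (5,1) (5,2) (5,3)] -> total=9
Click 3 (2,3) count=4: revealed 1 new [(2,3)] -> total=10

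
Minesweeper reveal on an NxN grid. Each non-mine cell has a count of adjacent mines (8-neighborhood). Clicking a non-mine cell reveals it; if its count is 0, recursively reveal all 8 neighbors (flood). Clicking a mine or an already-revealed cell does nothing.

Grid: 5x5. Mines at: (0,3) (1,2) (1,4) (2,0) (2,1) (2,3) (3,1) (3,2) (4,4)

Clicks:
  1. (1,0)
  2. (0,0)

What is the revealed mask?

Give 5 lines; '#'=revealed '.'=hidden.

Answer: ##...
##...
.....
.....
.....

Derivation:
Click 1 (1,0) count=2: revealed 1 new [(1,0)] -> total=1
Click 2 (0,0) count=0: revealed 3 new [(0,0) (0,1) (1,1)] -> total=4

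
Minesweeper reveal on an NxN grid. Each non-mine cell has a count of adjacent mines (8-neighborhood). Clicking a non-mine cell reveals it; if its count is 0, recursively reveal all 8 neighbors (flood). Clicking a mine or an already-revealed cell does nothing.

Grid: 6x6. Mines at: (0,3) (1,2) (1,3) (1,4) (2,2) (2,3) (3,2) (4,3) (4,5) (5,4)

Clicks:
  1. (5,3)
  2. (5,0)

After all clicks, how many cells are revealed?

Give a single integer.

Click 1 (5,3) count=2: revealed 1 new [(5,3)] -> total=1
Click 2 (5,0) count=0: revealed 14 new [(0,0) (0,1) (1,0) (1,1) (2,0) (2,1) (3,0) (3,1) (4,0) (4,1) (4,2) (5,0) (5,1) (5,2)] -> total=15

Answer: 15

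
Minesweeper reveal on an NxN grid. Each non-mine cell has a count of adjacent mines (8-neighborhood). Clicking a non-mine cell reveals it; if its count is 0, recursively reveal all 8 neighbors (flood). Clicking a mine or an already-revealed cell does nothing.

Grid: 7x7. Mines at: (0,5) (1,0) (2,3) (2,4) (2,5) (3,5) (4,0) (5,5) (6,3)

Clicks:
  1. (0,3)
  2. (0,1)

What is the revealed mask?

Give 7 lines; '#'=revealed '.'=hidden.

Click 1 (0,3) count=0: revealed 8 new [(0,1) (0,2) (0,3) (0,4) (1,1) (1,2) (1,3) (1,4)] -> total=8
Click 2 (0,1) count=1: revealed 0 new [(none)] -> total=8

Answer: .####..
.####..
.......
.......
.......
.......
.......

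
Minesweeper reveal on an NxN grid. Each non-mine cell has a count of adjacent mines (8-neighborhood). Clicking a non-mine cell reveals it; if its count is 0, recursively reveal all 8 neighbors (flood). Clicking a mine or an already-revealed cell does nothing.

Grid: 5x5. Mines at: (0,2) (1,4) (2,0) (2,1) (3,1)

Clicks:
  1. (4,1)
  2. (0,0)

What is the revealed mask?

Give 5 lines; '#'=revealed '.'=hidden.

Answer: ##...
##...
.....
.....
.#...

Derivation:
Click 1 (4,1) count=1: revealed 1 new [(4,1)] -> total=1
Click 2 (0,0) count=0: revealed 4 new [(0,0) (0,1) (1,0) (1,1)] -> total=5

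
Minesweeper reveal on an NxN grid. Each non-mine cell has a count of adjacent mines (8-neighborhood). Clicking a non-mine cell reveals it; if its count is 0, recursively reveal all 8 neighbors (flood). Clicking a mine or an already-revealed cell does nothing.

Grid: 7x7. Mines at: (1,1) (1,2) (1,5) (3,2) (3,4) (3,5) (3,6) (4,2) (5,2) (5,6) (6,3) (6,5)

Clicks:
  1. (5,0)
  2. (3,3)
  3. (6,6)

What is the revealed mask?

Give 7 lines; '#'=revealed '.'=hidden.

Click 1 (5,0) count=0: revealed 10 new [(2,0) (2,1) (3,0) (3,1) (4,0) (4,1) (5,0) (5,1) (6,0) (6,1)] -> total=10
Click 2 (3,3) count=3: revealed 1 new [(3,3)] -> total=11
Click 3 (6,6) count=2: revealed 1 new [(6,6)] -> total=12

Answer: .......
.......
##.....
##.#...
##.....
##.....
##....#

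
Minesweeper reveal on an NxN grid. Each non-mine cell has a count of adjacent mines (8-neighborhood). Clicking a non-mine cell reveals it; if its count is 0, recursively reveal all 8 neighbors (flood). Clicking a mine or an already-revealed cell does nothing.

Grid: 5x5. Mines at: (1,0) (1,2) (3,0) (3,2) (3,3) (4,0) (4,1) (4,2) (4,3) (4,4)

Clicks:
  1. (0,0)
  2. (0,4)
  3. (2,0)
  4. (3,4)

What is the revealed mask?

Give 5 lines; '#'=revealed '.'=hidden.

Answer: #..##
...##
#..##
....#
.....

Derivation:
Click 1 (0,0) count=1: revealed 1 new [(0,0)] -> total=1
Click 2 (0,4) count=0: revealed 6 new [(0,3) (0,4) (1,3) (1,4) (2,3) (2,4)] -> total=7
Click 3 (2,0) count=2: revealed 1 new [(2,0)] -> total=8
Click 4 (3,4) count=3: revealed 1 new [(3,4)] -> total=9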